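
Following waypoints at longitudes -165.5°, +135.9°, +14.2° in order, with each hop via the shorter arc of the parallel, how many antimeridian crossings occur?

1

Leg 1: -165.5° → +135.9°, shortest Δλ = -58.6° (west) — crosses 180°.
Leg 2: +135.9° → +14.2°, shortest Δλ = -121.7° (west) — does not cross 180°.
Total crossings: 1.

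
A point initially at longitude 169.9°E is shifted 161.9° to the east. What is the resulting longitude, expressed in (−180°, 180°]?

28.2°W

Start at +169.9°; shift +161.9° → +331.8°.
+331.8° lies outside (−180°, 180°]; subtract 360° → -28.2°.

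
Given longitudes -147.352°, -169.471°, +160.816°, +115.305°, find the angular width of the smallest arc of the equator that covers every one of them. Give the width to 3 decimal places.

Sort the longitudes: -169.471°, -147.352°, +115.305°, +160.816°.
Eastward gaps between consecutive values (wrapping around): 22.119°, 262.657°, 45.511°, 29.713°.
Largest gap = 262.657° ⇒ minimal covering band is its complement: 360° − 262.657° = 97.343°.
Band runs from +115.305° eastward to -147.352°, crossing the antimeridian.

97.343°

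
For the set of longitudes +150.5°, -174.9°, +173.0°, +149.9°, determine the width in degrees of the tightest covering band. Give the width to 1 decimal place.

Sort the longitudes: -174.9°, +149.9°, +150.5°, +173.0°.
Eastward gaps between consecutive values (wrapping around): 324.8°, 0.6°, 22.5°, 12.1°.
Largest gap = 324.8° ⇒ minimal covering band is its complement: 360° − 324.8° = 35.2°.
Band runs from +149.9° eastward to -174.9°, crossing the antimeridian.

35.2°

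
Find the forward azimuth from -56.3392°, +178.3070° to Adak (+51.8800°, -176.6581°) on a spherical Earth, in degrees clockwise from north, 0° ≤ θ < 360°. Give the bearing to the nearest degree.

Δλ = -176.6581 − 178.3070 = -354.9651°; wrapped into (−180°, 180°]: 5.0349°.
θ = atan2( sin Δλ · cos φ₂ , cos φ₁ · sin φ₂ − sin φ₁ · cos φ₂ · cos Δλ )
  = atan2(0.05418, 0.94788) = 3.271° → normalised to [0°, 360°): 3.271°.

3°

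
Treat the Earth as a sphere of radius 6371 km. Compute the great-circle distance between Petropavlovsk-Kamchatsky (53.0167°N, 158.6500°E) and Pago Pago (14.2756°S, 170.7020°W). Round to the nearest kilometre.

Δλ = -170.7020 − 158.6500 = -329.3520°; wrapped into (−180°, 180°]: 30.6480°.
Δφ = -14.2756 − 53.0167 = -67.2923°.
a = sin²(Δφ/2) + cos φ₁ · cos φ₂ · sin²(Δλ/2) = 0.347703.
c = 2·atan2(√a, √(1−a)) = 1.26129 rad → d = 6371·c ≈ 8035.65 km.

8036 km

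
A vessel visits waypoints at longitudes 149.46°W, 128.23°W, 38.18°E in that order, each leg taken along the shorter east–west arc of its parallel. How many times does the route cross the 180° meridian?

Leg 1: -149.46° → -128.23°, shortest Δλ = 21.23° (east) — does not cross 180°.
Leg 2: -128.23° → +38.18°, shortest Δλ = 166.41° (east) — does not cross 180°.
Total crossings: 0.

0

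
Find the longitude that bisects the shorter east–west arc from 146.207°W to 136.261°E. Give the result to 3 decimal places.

Signed shortest Δλ from -146.207° to +136.261° is -77.532°.
Midpoint longitude = -146.207° + (-77.532°)/2 = -146.207° − 38.766° = -184.973°.
Normalise into (−180°, 180°]: +175.027°.
(The naïve average (-146.207 + +136.261)/2 = -4.973° is on the wrong side of the globe.)

175.027°E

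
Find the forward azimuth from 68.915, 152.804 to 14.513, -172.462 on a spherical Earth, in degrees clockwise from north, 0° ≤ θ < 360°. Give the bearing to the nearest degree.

140°

Δλ = -172.462 − 152.804 = -325.266°; wrapped into (−180°, 180°]: 34.734°.
θ = atan2( sin Δλ · cos φ₂ , cos φ₁ · sin φ₂ − sin φ₁ · cos φ₂ · cos Δλ )
  = atan2(0.55159, -0.65216) = 139.776° → normalised to [0°, 360°): 139.776°.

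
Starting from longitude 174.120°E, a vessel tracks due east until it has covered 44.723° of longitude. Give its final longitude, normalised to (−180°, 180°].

141.157°W

Start at +174.120°; shift +44.723° → +218.843°.
+218.843° lies outside (−180°, 180°]; subtract 360° → -141.157°.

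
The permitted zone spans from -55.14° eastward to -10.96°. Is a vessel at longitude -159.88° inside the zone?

No

Band width going east from -55.14° to -10.96°: ((-10.96 − -55.14) mod 360) = 44.18°.
Offset of -159.88° east of the west edge: ((-159.88 − -55.14) mod 360) = 255.26°.
255.26° > 44.18° ⇒ outside.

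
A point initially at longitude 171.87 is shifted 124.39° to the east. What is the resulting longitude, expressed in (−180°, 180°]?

-63.74°

Start at +171.87°; shift +124.39° → +296.26°.
+296.26° lies outside (−180°, 180°]; subtract 360° → -63.74°.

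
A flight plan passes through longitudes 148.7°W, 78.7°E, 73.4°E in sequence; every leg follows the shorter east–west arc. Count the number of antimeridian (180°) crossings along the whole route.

Leg 1: -148.7° → +78.7°, shortest Δλ = -132.6° (west) — crosses 180°.
Leg 2: +78.7° → +73.4°, shortest Δλ = -5.3° (west) — does not cross 180°.
Total crossings: 1.

1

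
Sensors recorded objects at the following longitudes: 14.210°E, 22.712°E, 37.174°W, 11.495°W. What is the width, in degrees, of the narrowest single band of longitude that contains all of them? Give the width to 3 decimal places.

59.886°

Sort the longitudes: -37.174°, -11.495°, +14.210°, +22.712°.
Eastward gaps between consecutive values (wrapping around): 25.679°, 25.705°, 8.502°, 300.114°.
Largest gap = 300.114° ⇒ minimal covering band is its complement: 360° − 300.114° = 59.886°.
Band runs from -37.174° eastward to +22.712°.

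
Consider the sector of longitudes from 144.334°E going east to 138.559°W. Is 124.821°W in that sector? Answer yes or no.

Band width going east from +144.334° to -138.559°: ((-138.559 − 144.334) mod 360) = 77.107°.
Offset of -124.821° east of the west edge: ((-124.821 − 144.334) mod 360) = 90.845°.
90.845° > 77.107° ⇒ outside.

No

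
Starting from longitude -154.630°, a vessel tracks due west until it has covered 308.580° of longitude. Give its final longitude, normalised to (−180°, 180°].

-103.210°

Start at -154.630°; shift −308.580° → -463.210°.
-463.210° lies outside (−180°, 180°]; add 360° → -103.210°.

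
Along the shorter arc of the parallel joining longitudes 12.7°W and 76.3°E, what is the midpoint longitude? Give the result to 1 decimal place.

Signed shortest Δλ from -12.7° to +76.3° is +89.0°.
Midpoint longitude = -12.7° + (+89.0°)/2 = -12.7° + 44.5° = +31.8°.

31.8°E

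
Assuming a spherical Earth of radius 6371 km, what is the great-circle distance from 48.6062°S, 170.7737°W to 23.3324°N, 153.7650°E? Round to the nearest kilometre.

8742 km

Δλ = 153.7650 − -170.7737 = 324.5387°; wrapped into (−180°, 180°]: -35.4613°.
Δφ = 23.3324 − -48.6062 = 71.9386°.
a = sin²(Δφ/2) + cos φ₁ · cos φ₂ · sin²(Δλ/2) = 0.401294.
c = 2·atan2(√a, √(1−a)) = 1.37208 rad → d = 6371·c ≈ 8741.51 km.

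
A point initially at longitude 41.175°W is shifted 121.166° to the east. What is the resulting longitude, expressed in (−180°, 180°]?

Start at -41.175°; shift +121.166° → +79.991°.
+79.991° already lies in (−180°, 180°].

79.991°E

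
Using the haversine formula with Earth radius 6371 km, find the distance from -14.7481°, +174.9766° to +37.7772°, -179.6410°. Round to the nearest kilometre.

Δλ = -179.6410 − 174.9766 = -354.6176°; wrapped into (−180°, 180°]: 5.3824°.
Δφ = 37.7772 − -14.7481 = 52.5253°.
a = sin²(Δφ/2) + cos φ₁ · cos φ₂ · sin²(Δλ/2) = 0.197480.
c = 2·atan2(√a, √(1−a)) = 0.92098 rad → d = 6371·c ≈ 5867.56 km.

5868 km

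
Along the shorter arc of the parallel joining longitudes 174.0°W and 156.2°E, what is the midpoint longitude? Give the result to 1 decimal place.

171.1°E

Signed shortest Δλ from -174.0° to +156.2° is -29.8°.
Midpoint longitude = -174.0° + (-29.8°)/2 = -174.0° − 14.9° = -188.9°.
Normalise into (−180°, 180°]: +171.1°.
(The naïve average (-174.0 + +156.2)/2 = -8.9° is on the wrong side of the globe.)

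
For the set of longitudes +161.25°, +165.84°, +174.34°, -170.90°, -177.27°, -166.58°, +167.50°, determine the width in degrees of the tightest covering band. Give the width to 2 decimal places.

32.17°

Sort the longitudes: -177.27°, -170.90°, -166.58°, +161.25°, +165.84°, +167.50°, +174.34°.
Eastward gaps between consecutive values (wrapping around): 6.37°, 4.32°, 327.83°, 4.59°, 1.66°, 6.84°, 8.39°.
Largest gap = 327.83° ⇒ minimal covering band is its complement: 360° − 327.83° = 32.17°.
Band runs from +161.25° eastward to -166.58°, crossing the antimeridian.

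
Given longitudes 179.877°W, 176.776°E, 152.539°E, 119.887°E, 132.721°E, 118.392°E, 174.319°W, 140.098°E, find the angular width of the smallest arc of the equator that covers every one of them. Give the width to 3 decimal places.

Sort the longitudes: -179.877°, -174.319°, +118.392°, +119.887°, +132.721°, +140.098°, +152.539°, +176.776°.
Eastward gaps between consecutive values (wrapping around): 5.558°, 292.711°, 1.495°, 12.834°, 7.377°, 12.441°, 24.237°, 3.347°.
Largest gap = 292.711° ⇒ minimal covering band is its complement: 360° − 292.711° = 67.289°.
Band runs from +118.392° eastward to -174.319°, crossing the antimeridian.

67.289°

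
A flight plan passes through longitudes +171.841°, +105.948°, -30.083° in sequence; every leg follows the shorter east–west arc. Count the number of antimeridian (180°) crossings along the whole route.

0

Leg 1: +171.841° → +105.948°, shortest Δλ = -65.893° (west) — does not cross 180°.
Leg 2: +105.948° → -30.083°, shortest Δλ = -136.031° (west) — does not cross 180°.
Total crossings: 0.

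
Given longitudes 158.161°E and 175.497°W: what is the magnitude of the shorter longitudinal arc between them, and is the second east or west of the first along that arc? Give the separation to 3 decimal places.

Raw difference: -175.497 − 158.161 = -333.658°.
Normalise into (−180°, 180°]: -333.658° + 360° = 26.342°.
Positive ⇒ the second point lies to the east; separation 26.342°.

26.342° east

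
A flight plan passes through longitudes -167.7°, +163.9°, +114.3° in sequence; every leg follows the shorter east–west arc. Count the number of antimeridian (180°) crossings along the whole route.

1

Leg 1: -167.7° → +163.9°, shortest Δλ = -28.4° (west) — crosses 180°.
Leg 2: +163.9° → +114.3°, shortest Δλ = -49.6° (west) — does not cross 180°.
Total crossings: 1.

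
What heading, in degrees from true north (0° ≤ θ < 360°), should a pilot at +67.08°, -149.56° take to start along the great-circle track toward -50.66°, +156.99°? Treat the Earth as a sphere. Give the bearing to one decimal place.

218.1°

Δλ = 156.99 − -149.56 = 306.55°; wrapped into (−180°, 180°]: -53.45°.
θ = atan2( sin Δλ · cos φ₂ , cos φ₁ · sin φ₂ − sin φ₁ · cos φ₂ · cos Δλ )
  = atan2(-0.50925, -0.64891) = -141.876° → normalised to [0°, 360°): 218.124°.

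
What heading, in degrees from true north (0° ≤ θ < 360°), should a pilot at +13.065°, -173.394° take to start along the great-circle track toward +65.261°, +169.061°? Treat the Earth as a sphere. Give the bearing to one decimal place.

Δλ = 169.061 − -173.394 = 342.455°; wrapped into (−180°, 180°]: -17.545°.
θ = atan2( sin Δλ · cos φ₂ , cos φ₁ · sin φ₂ − sin φ₁ · cos φ₂ · cos Δλ )
  = atan2(-0.12615, 0.79451) = -9.022° → normalised to [0°, 360°): 350.978°.

351.0°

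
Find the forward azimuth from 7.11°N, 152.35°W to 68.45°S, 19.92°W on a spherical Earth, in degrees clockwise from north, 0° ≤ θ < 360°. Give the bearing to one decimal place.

Δλ = -19.92 − -152.35 = 132.43°.
θ = atan2( sin Δλ · cos φ₂ , cos φ₁ · sin φ₂ − sin φ₁ · cos φ₂ · cos Δλ )
  = atan2(0.27111, -0.89227) = 163.099° → normalised to [0°, 360°): 163.099°.

163.1°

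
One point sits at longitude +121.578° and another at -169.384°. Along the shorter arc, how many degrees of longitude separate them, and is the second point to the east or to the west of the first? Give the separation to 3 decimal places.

Raw difference: -169.384 − 121.578 = -290.962°.
Normalise into (−180°, 180°]: -290.962° + 360° = 69.038°.
Positive ⇒ the second point lies to the east; separation 69.038°.

69.038° east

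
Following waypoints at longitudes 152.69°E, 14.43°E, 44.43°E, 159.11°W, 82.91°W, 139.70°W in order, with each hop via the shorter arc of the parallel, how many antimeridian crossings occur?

Leg 1: +152.69° → +14.43°, shortest Δλ = -138.26° (west) — does not cross 180°.
Leg 2: +14.43° → +44.43°, shortest Δλ = 30.0° (east) — does not cross 180°.
Leg 3: +44.43° → -159.11°, shortest Δλ = 156.46° (east) — crosses 180°.
Leg 4: -159.11° → -82.91°, shortest Δλ = 76.2° (east) — does not cross 180°.
Leg 5: -82.91° → -139.70°, shortest Δλ = -56.79° (west) — does not cross 180°.
Total crossings: 1.

1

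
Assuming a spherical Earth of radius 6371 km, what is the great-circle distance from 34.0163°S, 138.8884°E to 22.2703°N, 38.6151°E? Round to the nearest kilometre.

12278 km

Δλ = 38.6151 − 138.8884 = -100.2733°.
Δφ = 22.2703 − -34.0163 = 56.2866°.
a = sin²(Δφ/2) + cos φ₁ · cos φ₂ · sin²(Δλ/2) = 0.674404.
c = 2·atan2(√a, √(1−a)) = 1.92710 rad → d = 6371·c ≈ 12277.53 km.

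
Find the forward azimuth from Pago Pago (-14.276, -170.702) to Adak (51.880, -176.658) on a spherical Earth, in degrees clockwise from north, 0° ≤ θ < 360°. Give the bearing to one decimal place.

356.0°

Δλ = -176.658 − -170.702 = -5.956°.
θ = atan2( sin Δλ · cos φ₂ , cos φ₁ · sin φ₂ − sin φ₁ · cos φ₂ · cos Δλ )
  = atan2(-0.06406, 0.91383) = -4.010° → normalised to [0°, 360°): 355.990°.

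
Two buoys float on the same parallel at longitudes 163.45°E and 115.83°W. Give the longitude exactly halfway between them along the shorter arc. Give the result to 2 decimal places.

Signed shortest Δλ from +163.45° to -115.83° is +80.72°.
Midpoint longitude = +163.45° + (+80.72°)/2 = +163.45° + 40.36° = +203.81°.
Normalise into (−180°, 180°]: -156.19°.
(The naïve average (+163.45 + -115.83)/2 = 23.81° is on the wrong side of the globe.)

156.19°W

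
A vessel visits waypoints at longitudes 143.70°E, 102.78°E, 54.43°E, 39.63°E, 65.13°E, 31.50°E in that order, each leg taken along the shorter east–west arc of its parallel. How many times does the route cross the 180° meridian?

0

Leg 1: +143.70° → +102.78°, shortest Δλ = -40.92° (west) — does not cross 180°.
Leg 2: +102.78° → +54.43°, shortest Δλ = -48.35° (west) — does not cross 180°.
Leg 3: +54.43° → +39.63°, shortest Δλ = -14.8° (west) — does not cross 180°.
Leg 4: +39.63° → +65.13°, shortest Δλ = 25.5° (east) — does not cross 180°.
Leg 5: +65.13° → +31.50°, shortest Δλ = -33.63° (west) — does not cross 180°.
Total crossings: 0.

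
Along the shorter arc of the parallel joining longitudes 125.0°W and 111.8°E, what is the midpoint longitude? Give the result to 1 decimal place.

Signed shortest Δλ from -125.0° to +111.8° is -123.2°.
Midpoint longitude = -125.0° + (-123.2°)/2 = -125.0° − 61.6° = -186.6°.
Normalise into (−180°, 180°]: +173.4°.
(The naïve average (-125.0 + +111.8)/2 = -6.6° is on the wrong side of the globe.)

173.4°E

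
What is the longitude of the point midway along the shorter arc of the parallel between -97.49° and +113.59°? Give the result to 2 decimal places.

-171.95°

Signed shortest Δλ from -97.49° to +113.59° is -148.92°.
Midpoint longitude = -97.49° + (-148.92°)/2 = -97.49° − 74.46° = -171.95°.
(The naïve average (-97.49 + +113.59)/2 = 8.05° is on the wrong side of the globe.)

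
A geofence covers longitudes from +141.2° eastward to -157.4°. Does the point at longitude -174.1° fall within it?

Yes

Band width going east from +141.2° to -157.4°: ((-157.4 − 141.2) mod 360) = 61.4°.
Offset of -174.1° east of the west edge: ((-174.1 − 141.2) mod 360) = 44.7°.
44.7° ≤ 61.4° ⇒ inside.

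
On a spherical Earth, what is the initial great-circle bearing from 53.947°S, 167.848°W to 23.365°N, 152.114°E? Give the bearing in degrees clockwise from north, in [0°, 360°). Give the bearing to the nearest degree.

324°

Δλ = 152.114 − -167.848 = 319.962°; wrapped into (−180°, 180°]: -40.038°.
θ = atan2( sin Δλ · cos φ₂ , cos φ₁ · sin φ₂ − sin φ₁ · cos φ₂ · cos Δλ )
  = atan2(-0.59054, 0.80163) = -36.378° → normalised to [0°, 360°): 323.622°.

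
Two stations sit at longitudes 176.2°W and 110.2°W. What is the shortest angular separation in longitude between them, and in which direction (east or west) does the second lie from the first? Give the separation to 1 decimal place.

66.0° east

Raw difference: -110.2 − -176.2 = 66.0°.
Normalise into (−180°, 180°]: 66.0° stays 66.0°.
Positive ⇒ the second point lies to the east; separation 66.0°.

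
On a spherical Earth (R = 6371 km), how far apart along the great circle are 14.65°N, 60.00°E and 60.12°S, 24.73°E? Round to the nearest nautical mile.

4801 nmi

Δλ = 24.73 − 60.00 = -35.27°.
Δφ = -60.12 − 14.65 = -74.77°.
a = sin²(Δφ/2) + cos φ₁ · cos φ₂ · sin²(Δλ/2) = 0.412890.
c = 2·atan2(√a, √(1−a)) = 1.39568 rad → d = 6371·c ≈ 8891.89 km ≈ 4801.24 nmi.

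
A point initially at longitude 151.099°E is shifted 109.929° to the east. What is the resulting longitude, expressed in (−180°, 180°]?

Start at +151.099°; shift +109.929° → +261.028°.
+261.028° lies outside (−180°, 180°]; subtract 360° → -98.972°.

98.972°W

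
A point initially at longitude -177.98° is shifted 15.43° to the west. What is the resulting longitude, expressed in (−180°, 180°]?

+166.59°

Start at -177.98°; shift −15.43° → -193.41°.
-193.41° lies outside (−180°, 180°]; add 360° → +166.59°.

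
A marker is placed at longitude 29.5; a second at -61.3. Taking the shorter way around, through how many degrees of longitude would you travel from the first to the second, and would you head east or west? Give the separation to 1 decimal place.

90.8° west

Raw difference: -61.3 − 29.5 = -90.8°.
Normalise into (−180°, 180°]: -90.8° stays -90.8°.
Negative ⇒ the second point lies to the west; separation 90.8°.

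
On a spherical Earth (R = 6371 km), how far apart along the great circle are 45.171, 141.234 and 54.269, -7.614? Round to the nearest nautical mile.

4629 nmi

Δλ = -7.614 − 141.234 = -148.848°.
Δφ = 54.269 − 45.171 = 9.098°.
a = sin²(Δφ/2) + cos φ₁ · cos φ₂ · sin²(Δλ/2) = 0.388308.
c = 2·atan2(√a, √(1−a)) = 1.34551 rad → d = 6371·c ≈ 8572.26 km ≈ 4628.65 nmi.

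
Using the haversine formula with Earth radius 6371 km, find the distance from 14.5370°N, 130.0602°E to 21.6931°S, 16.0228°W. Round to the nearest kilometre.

Δλ = -16.0228 − 130.0602 = -146.0830°.
Δφ = -21.6931 − 14.5370 = -36.2301°.
a = sin²(Δφ/2) + cos φ₁ · cos φ₂ · sin²(Δλ/2) = 0.919585.
c = 2·atan2(√a, √(1−a)) = 2.56655 rad → d = 6371·c ≈ 16351.49 km.

16351 km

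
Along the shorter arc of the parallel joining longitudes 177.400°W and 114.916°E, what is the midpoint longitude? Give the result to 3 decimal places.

Signed shortest Δλ from -177.400° to +114.916° is -67.684°.
Midpoint longitude = -177.400° + (-67.684°)/2 = -177.400° − 33.842° = -211.242°.
Normalise into (−180°, 180°]: +148.758°.
(The naïve average (-177.400 + +114.916)/2 = -31.242° is on the wrong side of the globe.)

148.758°E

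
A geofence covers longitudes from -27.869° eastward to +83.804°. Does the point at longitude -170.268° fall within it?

No

Band width going east from -27.869° to +83.804°: ((83.804 − -27.869) mod 360) = 111.673°.
Offset of -170.268° east of the west edge: ((-170.268 − -27.869) mod 360) = 217.601°.
217.601° > 111.673° ⇒ outside.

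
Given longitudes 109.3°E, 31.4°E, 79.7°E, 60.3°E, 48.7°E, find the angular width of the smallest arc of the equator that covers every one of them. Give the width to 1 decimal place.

Sort the longitudes: +31.4°, +48.7°, +60.3°, +79.7°, +109.3°.
Eastward gaps between consecutive values (wrapping around): 17.3°, 11.6°, 19.4°, 29.6°, 282.1°.
Largest gap = 282.1° ⇒ minimal covering band is its complement: 360° − 282.1° = 77.9°.
Band runs from +31.4° eastward to +109.3°.

77.9°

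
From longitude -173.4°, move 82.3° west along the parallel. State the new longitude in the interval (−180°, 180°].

+104.3°

Start at -173.4°; shift −82.3° → -255.7°.
-255.7° lies outside (−180°, 180°]; add 360° → +104.3°.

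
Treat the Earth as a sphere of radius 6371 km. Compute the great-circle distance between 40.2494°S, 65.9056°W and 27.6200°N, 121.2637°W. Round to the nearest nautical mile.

5111 nmi

Δλ = -121.2637 − -65.9056 = -55.3581°.
Δφ = 27.6200 − -40.2494 = 67.8694°.
a = sin²(Δφ/2) + cos φ₁ · cos φ₂ · sin²(Δλ/2) = 0.457562.
c = 2·atan2(√a, √(1−a)) = 1.48582 rad → d = 6371·c ≈ 9466.15 km ≈ 5111.31 nmi.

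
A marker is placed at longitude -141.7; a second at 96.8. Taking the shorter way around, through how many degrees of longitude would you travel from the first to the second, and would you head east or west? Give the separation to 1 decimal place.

121.5° west

Raw difference: 96.8 − -141.7 = 238.5°.
Normalise into (−180°, 180°]: 238.5° − 360° = -121.5°.
Negative ⇒ the second point lies to the west; separation 121.5°.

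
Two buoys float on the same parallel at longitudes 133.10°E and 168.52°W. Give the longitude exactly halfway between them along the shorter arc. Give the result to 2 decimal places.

Signed shortest Δλ from +133.10° to -168.52° is +58.38°.
Midpoint longitude = +133.10° + (+58.38°)/2 = +133.10° + 29.19° = +162.29°.
(The naïve average (+133.10 + -168.52)/2 = -17.71° is on the wrong side of the globe.)

162.29°E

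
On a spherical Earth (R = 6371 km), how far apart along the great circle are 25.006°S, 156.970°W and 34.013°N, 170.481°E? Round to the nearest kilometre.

Δλ = 170.481 − -156.970 = 327.451°; wrapped into (−180°, 180°]: -32.549°.
Δφ = 34.013 − -25.006 = 59.019°.
a = sin²(Δφ/2) + cos φ₁ · cos φ₂ · sin²(Δλ/2) = 0.301619.
c = 2·atan2(√a, √(1−a)) = 1.16281 rad → d = 6371·c ≈ 7408.26 km.

7408 km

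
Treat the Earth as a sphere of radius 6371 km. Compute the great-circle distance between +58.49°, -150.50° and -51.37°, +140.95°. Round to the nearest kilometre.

Δλ = 140.95 − -150.50 = 291.45°; wrapped into (−180°, 180°]: -68.55°.
Δφ = -51.37 − 58.49 = -109.86°.
a = sin²(Δφ/2) + cos φ₁ · cos φ₂ · sin²(Δλ/2) = 0.773344.
c = 2·atan2(√a, √(1−a)) = 2.14920 rad → d = 6371·c ≈ 13692.55 km.

13693 km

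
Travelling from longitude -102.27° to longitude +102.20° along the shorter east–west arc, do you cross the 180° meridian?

Yes

Naïve |102.20 − -102.27| = 204.47° > 180°, so the shorter arc goes the other way round — across 180°.
Signed shortest Δλ = ((102.20 − -102.27 + 180) mod 360) − 180 = -155.53°.
Going west by 155.53° from -102.27° passes through 180° before reaching +102.20°.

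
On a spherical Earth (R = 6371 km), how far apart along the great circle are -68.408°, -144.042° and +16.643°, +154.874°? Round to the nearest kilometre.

Δλ = 154.874 − -144.042 = 298.916°; wrapped into (−180°, 180°]: -61.084°.
Δφ = 16.643 − -68.408 = 85.051°.
a = sin²(Δφ/2) + cos φ₁ · cos φ₂ · sin²(Δλ/2) = 0.547914.
c = 2·atan2(√a, √(1−a)) = 1.66677 rad → d = 6371·c ≈ 10619.00 km.

10619 km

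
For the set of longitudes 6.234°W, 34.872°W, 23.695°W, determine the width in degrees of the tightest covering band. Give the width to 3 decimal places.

Sort the longitudes: -34.872°, -23.695°, -6.234°.
Eastward gaps between consecutive values (wrapping around): 11.177°, 17.461°, 331.362°.
Largest gap = 331.362° ⇒ minimal covering band is its complement: 360° − 331.362° = 28.638°.
Band runs from -34.872° eastward to -6.234°.

28.638°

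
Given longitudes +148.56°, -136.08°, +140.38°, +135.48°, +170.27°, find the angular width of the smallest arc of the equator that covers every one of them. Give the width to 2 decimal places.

88.44°

Sort the longitudes: -136.08°, +135.48°, +140.38°, +148.56°, +170.27°.
Eastward gaps between consecutive values (wrapping around): 271.56°, 4.90°, 8.18°, 21.71°, 53.65°.
Largest gap = 271.56° ⇒ minimal covering band is its complement: 360° − 271.56° = 88.44°.
Band runs from +135.48° eastward to -136.08°, crossing the antimeridian.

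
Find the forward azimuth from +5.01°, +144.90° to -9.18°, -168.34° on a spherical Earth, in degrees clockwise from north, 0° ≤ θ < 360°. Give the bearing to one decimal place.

Δλ = -168.34 − 144.90 = -313.24°; wrapped into (−180°, 180°]: 46.76°.
θ = atan2( sin Δλ · cos φ₂ , cos φ₁ · sin φ₂ − sin φ₁ · cos φ₂ · cos Δλ )
  = atan2(0.71916, -0.21799) = 106.863° → normalised to [0°, 360°): 106.863°.

106.9°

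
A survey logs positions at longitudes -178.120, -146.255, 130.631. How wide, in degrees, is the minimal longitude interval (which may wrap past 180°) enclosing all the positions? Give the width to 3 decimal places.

Sort the longitudes: -178.120°, -146.255°, +130.631°.
Eastward gaps between consecutive values (wrapping around): 31.865°, 276.886°, 51.249°.
Largest gap = 276.886° ⇒ minimal covering band is its complement: 360° − 276.886° = 83.114°.
Band runs from +130.631° eastward to -146.255°, crossing the antimeridian.

83.114°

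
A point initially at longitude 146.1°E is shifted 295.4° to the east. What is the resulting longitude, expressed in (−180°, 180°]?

Start at +146.1°; shift +295.4° → +441.5°.
+441.5° lies outside (−180°, 180°]; subtract 360° → +81.5°.

81.5°E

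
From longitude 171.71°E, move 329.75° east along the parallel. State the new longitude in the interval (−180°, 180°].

Start at +171.71°; shift +329.75° → +501.46°.
+501.46° lies outside (−180°, 180°]; subtract 360° → +141.46°.

141.46°E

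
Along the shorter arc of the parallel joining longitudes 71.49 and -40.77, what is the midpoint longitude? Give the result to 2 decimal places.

+15.36°

Signed shortest Δλ from +71.49° to -40.77° is -112.26°.
Midpoint longitude = +71.49° + (-112.26°)/2 = +71.49° − 56.13° = +15.36°.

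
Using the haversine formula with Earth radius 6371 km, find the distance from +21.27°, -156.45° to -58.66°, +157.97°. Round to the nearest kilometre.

9820 km

Δλ = 157.97 − -156.45 = 314.42°; wrapped into (−180°, 180°]: -45.58°.
Δφ = -58.66 − 21.27 = -79.93°.
a = sin²(Δφ/2) + cos φ₁ · cos φ₂ · sin²(Δλ/2) = 0.485298.
c = 2·atan2(√a, √(1−a)) = 1.54139 rad → d = 6371·c ≈ 9820.19 km.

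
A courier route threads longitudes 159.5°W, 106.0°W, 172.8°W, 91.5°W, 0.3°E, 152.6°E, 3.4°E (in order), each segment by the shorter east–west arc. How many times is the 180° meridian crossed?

0

Leg 1: -159.5° → -106.0°, shortest Δλ = 53.5° (east) — does not cross 180°.
Leg 2: -106.0° → -172.8°, shortest Δλ = -66.8° (west) — does not cross 180°.
Leg 3: -172.8° → -91.5°, shortest Δλ = 81.3° (east) — does not cross 180°.
Leg 4: -91.5° → +0.3°, shortest Δλ = 91.8° (east) — does not cross 180°.
Leg 5: +0.3° → +152.6°, shortest Δλ = 152.3° (east) — does not cross 180°.
Leg 6: +152.6° → +3.4°, shortest Δλ = -149.2° (west) — does not cross 180°.
Total crossings: 0.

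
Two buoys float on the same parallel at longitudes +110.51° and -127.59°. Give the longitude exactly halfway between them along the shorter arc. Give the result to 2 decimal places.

Signed shortest Δλ from +110.51° to -127.59° is +121.90°.
Midpoint longitude = +110.51° + (+121.90°)/2 = +110.51° + 60.95° = +171.46°.
(The naïve average (+110.51 + -127.59)/2 = -8.54° is on the wrong side of the globe.)

+171.46°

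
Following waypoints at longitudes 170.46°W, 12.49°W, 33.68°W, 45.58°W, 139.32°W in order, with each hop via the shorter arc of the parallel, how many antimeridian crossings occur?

0

Leg 1: -170.46° → -12.49°, shortest Δλ = 157.97° (east) — does not cross 180°.
Leg 2: -12.49° → -33.68°, shortest Δλ = -21.19° (west) — does not cross 180°.
Leg 3: -33.68° → -45.58°, shortest Δλ = -11.9° (west) — does not cross 180°.
Leg 4: -45.58° → -139.32°, shortest Δλ = -93.74° (west) — does not cross 180°.
Total crossings: 0.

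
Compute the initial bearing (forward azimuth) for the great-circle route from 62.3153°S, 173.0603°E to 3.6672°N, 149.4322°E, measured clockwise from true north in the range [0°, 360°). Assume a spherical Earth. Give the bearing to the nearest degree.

Δλ = 149.4322 − 173.0603 = -23.6281°.
θ = atan2( sin Δλ · cos φ₂ , cos φ₁ · sin φ₂ − sin φ₁ · cos φ₂ · cos Δλ )
  = atan2(-0.39998, 0.83934) = -25.480° → normalised to [0°, 360°): 334.520°.

335°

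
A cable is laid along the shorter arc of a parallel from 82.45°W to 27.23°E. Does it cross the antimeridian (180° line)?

Signed shortest Δλ = ((27.23 − -82.45 + 180) mod 360) − 180 = 109.68°.
Going east by 109.68° from -82.45° reaches +27.23° without touching 180°.

No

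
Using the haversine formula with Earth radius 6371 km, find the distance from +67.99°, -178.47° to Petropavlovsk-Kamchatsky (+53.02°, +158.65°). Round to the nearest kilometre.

2057 km

Δλ = 158.65 − -178.47 = 337.12°; wrapped into (−180°, 180°]: -22.88°.
Δφ = 53.02 − 67.99 = -14.97°.
a = sin²(Δφ/2) + cos φ₁ · cos φ₂ · sin²(Δλ/2) = 0.025838.
c = 2·atan2(√a, √(1−a)) = 0.32288 rad → d = 6371·c ≈ 2057.10 km.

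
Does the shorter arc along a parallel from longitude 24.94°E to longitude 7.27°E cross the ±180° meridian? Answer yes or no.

No

Signed shortest Δλ = ((7.27 − 24.94 + 180) mod 360) − 180 = -17.67°.
Going west by 17.67° from +24.94° reaches +7.27° without touching 180°.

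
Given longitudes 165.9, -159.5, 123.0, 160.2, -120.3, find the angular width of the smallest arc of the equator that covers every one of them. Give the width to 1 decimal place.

116.7°

Sort the longitudes: -159.5°, -120.3°, +123.0°, +160.2°, +165.9°.
Eastward gaps between consecutive values (wrapping around): 39.2°, 243.3°, 37.2°, 5.7°, 34.6°.
Largest gap = 243.3° ⇒ minimal covering band is its complement: 360° − 243.3° = 116.7°.
Band runs from +123.0° eastward to -120.3°, crossing the antimeridian.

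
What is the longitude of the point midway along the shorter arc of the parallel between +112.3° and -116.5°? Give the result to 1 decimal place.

+177.9°

Signed shortest Δλ from +112.3° to -116.5° is +131.2°.
Midpoint longitude = +112.3° + (+131.2°)/2 = +112.3° + 65.6° = +177.9°.
(The naïve average (+112.3 + -116.5)/2 = -2.1° is on the wrong side of the globe.)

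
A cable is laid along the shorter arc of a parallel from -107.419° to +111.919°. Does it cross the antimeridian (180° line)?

Yes

Naïve |111.919 − -107.419| = 219.338° > 180°, so the shorter arc goes the other way round — across 180°.
Signed shortest Δλ = ((111.919 − -107.419 + 180) mod 360) − 180 = -140.662°.
Going west by 140.662° from -107.419° passes through 180° before reaching +111.919°.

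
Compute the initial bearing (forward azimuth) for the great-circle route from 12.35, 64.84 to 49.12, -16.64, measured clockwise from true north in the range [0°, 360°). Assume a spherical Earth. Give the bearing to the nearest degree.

Δλ = -16.64 − 64.84 = -81.48°.
θ = atan2( sin Δλ · cos φ₂ , cos φ₁ · sin φ₂ − sin φ₁ · cos φ₂ · cos Δλ )
  = atan2(-0.64725, 0.71785) = -42.040° → normalised to [0°, 360°): 317.960°.

318°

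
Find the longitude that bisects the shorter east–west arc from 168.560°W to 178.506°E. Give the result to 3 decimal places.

Signed shortest Δλ from -168.560° to +178.506° is -12.934°.
Midpoint longitude = -168.560° + (-12.934°)/2 = -168.560° − 6.467° = -175.027°.
(The naïve average (-168.560 + +178.506)/2 = 4.973° is on the wrong side of the globe.)

175.027°W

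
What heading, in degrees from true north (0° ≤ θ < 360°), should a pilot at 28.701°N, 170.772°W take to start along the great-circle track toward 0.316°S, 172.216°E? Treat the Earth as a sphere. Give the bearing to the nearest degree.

212°

Δλ = 172.216 − -170.772 = 342.988°; wrapped into (−180°, 180°]: -17.012°.
θ = atan2( sin Δλ · cos φ₂ , cos φ₁ · sin φ₂ − sin φ₁ · cos φ₂ · cos Δλ )
  = atan2(-0.29257, -0.46406) = -147.770° → normalised to [0°, 360°): 212.230°.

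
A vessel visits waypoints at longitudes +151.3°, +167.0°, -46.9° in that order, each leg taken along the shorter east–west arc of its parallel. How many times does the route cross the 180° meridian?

Leg 1: +151.3° → +167.0°, shortest Δλ = 15.7° (east) — does not cross 180°.
Leg 2: +167.0° → -46.9°, shortest Δλ = 146.1° (east) — crosses 180°.
Total crossings: 1.

1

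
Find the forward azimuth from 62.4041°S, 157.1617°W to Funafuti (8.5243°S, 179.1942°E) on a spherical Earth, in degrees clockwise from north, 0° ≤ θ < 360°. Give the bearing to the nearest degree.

Δλ = 179.1942 − -157.1617 = 336.3559°; wrapped into (−180°, 180°]: -23.6441°.
θ = atan2( sin Δλ · cos φ₂ , cos φ₁ · sin φ₂ − sin φ₁ · cos φ₂ · cos Δλ )
  = atan2(-0.39662, 0.73421) = -28.378° → normalised to [0°, 360°): 331.622°.

332°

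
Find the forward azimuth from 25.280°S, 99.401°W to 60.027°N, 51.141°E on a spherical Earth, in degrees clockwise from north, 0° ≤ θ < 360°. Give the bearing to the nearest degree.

Δλ = 51.141 − -99.401 = 150.542°.
θ = atan2( sin Δλ · cos φ₂ , cos φ₁ · sin φ₂ − sin φ₁ · cos φ₂ · cos Δλ )
  = atan2(0.24569, 0.59754) = 22.351° → normalised to [0°, 360°): 22.351°.

22°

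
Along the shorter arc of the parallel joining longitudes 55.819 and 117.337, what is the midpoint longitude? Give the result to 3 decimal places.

Signed shortest Δλ from +55.819° to +117.337° is +61.518°.
Midpoint longitude = +55.819° + (+61.518°)/2 = +55.819° + 30.759° = +86.578°.

+86.578°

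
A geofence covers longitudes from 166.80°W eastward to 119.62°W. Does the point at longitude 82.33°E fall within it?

No

Band width going east from -166.80° to -119.62°: ((-119.62 − -166.80) mod 360) = 47.18°.
Offset of +82.33° east of the west edge: ((82.33 − -166.80) mod 360) = 249.13°.
249.13° > 47.18° ⇒ outside.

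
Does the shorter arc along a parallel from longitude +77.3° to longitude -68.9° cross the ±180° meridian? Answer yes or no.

Signed shortest Δλ = ((-68.9 − 77.3 + 180) mod 360) − 180 = -146.2°.
Going west by 146.2° from +77.3° reaches -68.9° without touching 180°.

No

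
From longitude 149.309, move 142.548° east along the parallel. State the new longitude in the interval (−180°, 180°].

Start at +149.309°; shift +142.548° → +291.857°.
+291.857° lies outside (−180°, 180°]; subtract 360° → -68.143°.

-68.143°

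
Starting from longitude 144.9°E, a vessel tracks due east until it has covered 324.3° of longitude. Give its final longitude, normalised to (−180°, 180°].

Start at +144.9°; shift +324.3° → +469.2°.
+469.2° lies outside (−180°, 180°]; subtract 360° → +109.2°.

109.2°E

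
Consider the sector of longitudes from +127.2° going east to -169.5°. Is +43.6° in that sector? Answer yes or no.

Band width going east from +127.2° to -169.5°: ((-169.5 − 127.2) mod 360) = 63.3°.
Offset of +43.6° east of the west edge: ((43.6 − 127.2) mod 360) = 276.4°.
276.4° > 63.3° ⇒ outside.

No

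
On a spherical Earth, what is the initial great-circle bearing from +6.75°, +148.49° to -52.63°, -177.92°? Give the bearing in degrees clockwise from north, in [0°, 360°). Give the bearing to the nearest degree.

Δλ = -177.92 − 148.49 = -326.41°; wrapped into (−180°, 180°]: 33.59°.
θ = atan2( sin Δλ · cos φ₂ , cos φ₁ · sin φ₂ − sin φ₁ · cos φ₂ · cos Δλ )
  = atan2(0.33580, -0.84865) = 158.412° → normalised to [0°, 360°): 158.412°.

158°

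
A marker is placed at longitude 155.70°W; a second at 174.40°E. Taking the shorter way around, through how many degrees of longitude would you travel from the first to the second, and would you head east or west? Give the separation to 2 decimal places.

29.90° west

Raw difference: 174.40 − -155.70 = 330.1°.
Normalise into (−180°, 180°]: 330.1° − 360° = -29.9°.
Negative ⇒ the second point lies to the west; separation 29.90°.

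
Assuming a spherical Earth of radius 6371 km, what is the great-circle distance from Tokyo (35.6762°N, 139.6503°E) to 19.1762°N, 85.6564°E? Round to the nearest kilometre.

Δλ = 85.6564 − 139.6503 = -53.9939°.
Δφ = 19.1762 − 35.6762 = -16.5000°.
a = sin²(Δφ/2) + cos φ₁ · cos φ₂ · sin²(Δλ/2) = 0.178693.
c = 2·atan2(√a, √(1−a)) = 0.87289 rad → d = 6371·c ≈ 5561.20 km.

5561 km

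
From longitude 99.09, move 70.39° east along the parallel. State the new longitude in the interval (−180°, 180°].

Start at +99.09°; shift +70.39° → +169.48°.
+169.48° already lies in (−180°, 180°].

+169.48°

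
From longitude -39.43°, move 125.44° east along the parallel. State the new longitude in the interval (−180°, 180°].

+86.01°

Start at -39.43°; shift +125.44° → +86.01°.
+86.01° already lies in (−180°, 180°].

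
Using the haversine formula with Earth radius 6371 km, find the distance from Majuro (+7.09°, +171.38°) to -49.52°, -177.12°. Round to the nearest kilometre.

6393 km

Δλ = -177.12 − 171.38 = -348.50°; wrapped into (−180°, 180°]: 11.50°.
Δφ = -49.52 − 7.09 = -56.61°.
a = sin²(Δφ/2) + cos φ₁ · cos φ₂ · sin²(Δλ/2) = 0.231299.
c = 2·atan2(√a, √(1−a)) = 1.00344 rad → d = 6371·c ≈ 6392.93 km.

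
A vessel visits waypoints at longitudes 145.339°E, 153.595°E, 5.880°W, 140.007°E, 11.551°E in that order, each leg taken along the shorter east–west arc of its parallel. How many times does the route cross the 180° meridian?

Leg 1: +145.339° → +153.595°, shortest Δλ = 8.256° (east) — does not cross 180°.
Leg 2: +153.595° → -5.880°, shortest Δλ = -159.475° (west) — does not cross 180°.
Leg 3: -5.880° → +140.007°, shortest Δλ = 145.887° (east) — does not cross 180°.
Leg 4: +140.007° → +11.551°, shortest Δλ = -128.456° (west) — does not cross 180°.
Total crossings: 0.

0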